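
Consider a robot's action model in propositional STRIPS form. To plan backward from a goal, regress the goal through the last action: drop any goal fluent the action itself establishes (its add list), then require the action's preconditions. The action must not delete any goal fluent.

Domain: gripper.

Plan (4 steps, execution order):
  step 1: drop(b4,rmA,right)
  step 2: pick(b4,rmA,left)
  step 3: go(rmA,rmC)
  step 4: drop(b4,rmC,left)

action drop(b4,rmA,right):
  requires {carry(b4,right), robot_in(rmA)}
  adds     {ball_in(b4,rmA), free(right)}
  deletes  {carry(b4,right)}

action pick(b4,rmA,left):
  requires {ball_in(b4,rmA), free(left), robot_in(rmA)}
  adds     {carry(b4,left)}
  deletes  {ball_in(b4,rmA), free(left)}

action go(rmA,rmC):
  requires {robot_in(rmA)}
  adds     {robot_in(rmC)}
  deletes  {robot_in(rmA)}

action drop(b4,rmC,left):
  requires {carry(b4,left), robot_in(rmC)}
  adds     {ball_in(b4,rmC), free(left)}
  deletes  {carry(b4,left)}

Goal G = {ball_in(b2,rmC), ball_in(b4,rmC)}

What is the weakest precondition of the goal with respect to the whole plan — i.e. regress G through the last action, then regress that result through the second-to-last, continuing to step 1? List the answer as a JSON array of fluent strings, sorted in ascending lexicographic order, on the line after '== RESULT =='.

Work backward from the goal:
  through step 4 (drop(b4,rmC,left)): drop {ball_in(b4,rmC)}, keep {ball_in(b2,rmC)}, require {carry(b4,left), robot_in(rmC)}
    → {ball_in(b2,rmC), carry(b4,left), robot_in(rmC)}
  through step 3 (go(rmA,rmC)): drop {robot_in(rmC)}, keep {ball_in(b2,rmC), carry(b4,left)}, require {robot_in(rmA)}
    → {ball_in(b2,rmC), carry(b4,left), robot_in(rmA)}
  through step 2 (pick(b4,rmA,left)): drop {carry(b4,left)}, keep {ball_in(b2,rmC), robot_in(rmA)}, require {ball_in(b4,rmA), free(left), robot_in(rmA)}
    → {ball_in(b2,rmC), ball_in(b4,rmA), free(left), robot_in(rmA)}
  through step 1 (drop(b4,rmA,right)): drop {ball_in(b4,rmA)}, keep {ball_in(b2,rmC), free(left), robot_in(rmA)}, require {carry(b4,right), robot_in(rmA)}
    → {ball_in(b2,rmC), carry(b4,right), free(left), robot_in(rmA)}

== RESULT ==
["ball_in(b2,rmC)", "carry(b4,right)", "free(left)", "robot_in(rmA)"]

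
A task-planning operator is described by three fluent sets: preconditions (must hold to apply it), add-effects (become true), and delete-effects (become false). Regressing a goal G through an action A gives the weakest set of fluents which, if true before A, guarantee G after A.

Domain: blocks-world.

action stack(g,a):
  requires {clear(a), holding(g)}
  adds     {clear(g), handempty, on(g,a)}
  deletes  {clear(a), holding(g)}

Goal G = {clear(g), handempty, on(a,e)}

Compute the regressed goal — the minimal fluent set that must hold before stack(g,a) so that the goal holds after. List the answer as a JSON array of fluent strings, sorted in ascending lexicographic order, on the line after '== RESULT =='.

Compute (G \ add) ∪ pre:
  G ∩ del = {}  (empty — regression defined)
  G \ add = {clear(g), handempty, on(a,e)} \ {clear(g), handempty, on(g,a)} = {on(a,e)}
  ∪ pre   = {on(a,e)} ∪ {clear(a), holding(g)}
          = {clear(a), holding(g), on(a,e)}

== RESULT ==
["clear(a)", "holding(g)", "on(a,e)"]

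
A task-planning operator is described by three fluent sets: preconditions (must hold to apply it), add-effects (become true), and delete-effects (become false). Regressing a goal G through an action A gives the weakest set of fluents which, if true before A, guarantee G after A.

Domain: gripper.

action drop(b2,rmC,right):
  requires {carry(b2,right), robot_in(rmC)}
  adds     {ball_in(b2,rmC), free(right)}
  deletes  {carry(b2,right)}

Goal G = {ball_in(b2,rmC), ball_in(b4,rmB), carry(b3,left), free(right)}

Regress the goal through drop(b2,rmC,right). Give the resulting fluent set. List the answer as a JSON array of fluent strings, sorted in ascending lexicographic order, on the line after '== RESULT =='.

Compute (G \ add) ∪ pre:
  G ∩ del = {}  (empty — regression defined)
  G \ add = {ball_in(b2,rmC), ball_in(b4,rmB), carry(b3,left), free(right)} \ {ball_in(b2,rmC), free(right)} = {ball_in(b4,rmB), carry(b3,left)}
  ∪ pre   = {ball_in(b4,rmB), carry(b3,left)} ∪ {carry(b2,right), robot_in(rmC)}
          = {ball_in(b4,rmB), carry(b2,right), carry(b3,left), robot_in(rmC)}

== RESULT ==
["ball_in(b4,rmB)", "carry(b2,right)", "carry(b3,left)", "robot_in(rmC)"]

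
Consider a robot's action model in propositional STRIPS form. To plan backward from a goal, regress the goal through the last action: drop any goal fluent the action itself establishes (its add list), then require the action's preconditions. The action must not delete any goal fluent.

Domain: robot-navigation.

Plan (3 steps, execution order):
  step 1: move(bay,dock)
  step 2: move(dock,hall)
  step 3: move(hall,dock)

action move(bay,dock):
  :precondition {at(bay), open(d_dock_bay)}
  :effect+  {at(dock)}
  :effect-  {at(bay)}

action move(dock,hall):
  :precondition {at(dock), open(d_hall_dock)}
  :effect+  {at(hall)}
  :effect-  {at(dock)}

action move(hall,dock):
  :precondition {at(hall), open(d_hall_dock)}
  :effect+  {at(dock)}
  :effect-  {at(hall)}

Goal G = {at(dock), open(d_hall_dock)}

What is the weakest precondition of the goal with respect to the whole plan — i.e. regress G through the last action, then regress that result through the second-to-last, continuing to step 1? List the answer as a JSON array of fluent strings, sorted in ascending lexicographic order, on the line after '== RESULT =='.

Regress step by step:
  through step 3 (move(hall,dock)): drop {at(dock)}, keep {open(d_hall_dock)}, require {at(hall), open(d_hall_dock)}
    → {at(hall), open(d_hall_dock)}
  through step 2 (move(dock,hall)): drop {at(hall)}, keep {open(d_hall_dock)}, require {at(dock), open(d_hall_dock)}
    → {at(dock), open(d_hall_dock)}
  through step 1 (move(bay,dock)): drop {at(dock)}, keep {open(d_hall_dock)}, require {at(bay), open(d_dock_bay)}
    → {at(bay), open(d_dock_bay), open(d_hall_dock)}

== RESULT ==
["at(bay)", "open(d_dock_bay)", "open(d_hall_dock)"]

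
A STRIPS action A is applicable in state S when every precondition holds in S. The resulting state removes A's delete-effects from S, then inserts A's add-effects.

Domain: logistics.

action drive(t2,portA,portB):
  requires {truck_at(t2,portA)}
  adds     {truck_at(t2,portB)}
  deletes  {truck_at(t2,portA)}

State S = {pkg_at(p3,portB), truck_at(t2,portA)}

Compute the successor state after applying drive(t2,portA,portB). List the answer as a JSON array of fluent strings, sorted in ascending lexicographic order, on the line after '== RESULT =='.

Compute (S \ del) ∪ add:
  pre ⊆ S: {truck_at(t2,portA)} ⊆ S  — applicable
  S \ del = {pkg_at(p3,portB)}
  ∪ add   = {pkg_at(p3,portB), truck_at(t2,portB)}

== RESULT ==
["pkg_at(p3,portB)", "truck_at(t2,portB)"]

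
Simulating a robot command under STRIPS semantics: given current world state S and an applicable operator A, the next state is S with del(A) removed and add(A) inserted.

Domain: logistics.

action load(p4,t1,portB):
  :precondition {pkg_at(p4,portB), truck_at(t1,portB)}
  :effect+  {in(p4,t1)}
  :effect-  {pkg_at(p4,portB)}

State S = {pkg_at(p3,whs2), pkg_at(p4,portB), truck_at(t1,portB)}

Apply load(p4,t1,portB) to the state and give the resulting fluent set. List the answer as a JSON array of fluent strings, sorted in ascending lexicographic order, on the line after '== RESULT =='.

Compute (S \ del) ∪ add:
  pre ⊆ S: {pkg_at(p4,portB), truck_at(t1,portB)} ⊆ S  — applicable
  S \ del = {pkg_at(p3,whs2), truck_at(t1,portB)}
  ∪ add   = {in(p4,t1), pkg_at(p3,whs2), truck_at(t1,portB)}

== RESULT ==
["in(p4,t1)", "pkg_at(p3,whs2)", "truck_at(t1,portB)"]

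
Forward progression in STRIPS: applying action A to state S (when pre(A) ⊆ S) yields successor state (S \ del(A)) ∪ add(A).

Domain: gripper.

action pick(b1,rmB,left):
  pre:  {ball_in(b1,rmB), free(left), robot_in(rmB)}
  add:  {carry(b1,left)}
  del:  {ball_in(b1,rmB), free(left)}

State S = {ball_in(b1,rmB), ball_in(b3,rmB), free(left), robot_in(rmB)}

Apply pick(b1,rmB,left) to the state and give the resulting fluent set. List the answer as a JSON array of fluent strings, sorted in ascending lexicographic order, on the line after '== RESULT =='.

Progress:
  pre ⊆ S: {ball_in(b1,rmB), free(left), robot_in(rmB)} ⊆ S  — applicable
  S \ del = {ball_in(b3,rmB), robot_in(rmB)}
  ∪ add   = {ball_in(b3,rmB), carry(b1,left), robot_in(rmB)}

== RESULT ==
["ball_in(b3,rmB)", "carry(b1,left)", "robot_in(rmB)"]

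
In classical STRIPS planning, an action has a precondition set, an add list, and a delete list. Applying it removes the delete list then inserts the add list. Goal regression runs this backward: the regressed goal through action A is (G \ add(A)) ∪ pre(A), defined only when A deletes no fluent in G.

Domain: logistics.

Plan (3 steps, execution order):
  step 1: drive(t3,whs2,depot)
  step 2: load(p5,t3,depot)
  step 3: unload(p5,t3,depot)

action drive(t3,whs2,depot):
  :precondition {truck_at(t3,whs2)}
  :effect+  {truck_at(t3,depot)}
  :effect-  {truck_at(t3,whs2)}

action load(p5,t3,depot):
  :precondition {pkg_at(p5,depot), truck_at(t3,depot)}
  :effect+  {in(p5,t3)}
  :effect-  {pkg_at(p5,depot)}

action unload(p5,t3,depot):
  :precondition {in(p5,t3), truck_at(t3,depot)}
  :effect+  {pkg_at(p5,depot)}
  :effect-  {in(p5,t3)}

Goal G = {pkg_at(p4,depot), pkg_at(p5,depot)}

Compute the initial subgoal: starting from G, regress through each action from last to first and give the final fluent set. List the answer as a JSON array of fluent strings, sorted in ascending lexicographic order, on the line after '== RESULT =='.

Work backward from the goal:
  through step 3 (unload(p5,t3,depot)): drop {pkg_at(p5,depot)}, keep {pkg_at(p4,depot)}, require {in(p5,t3), truck_at(t3,depot)}
    → {in(p5,t3), pkg_at(p4,depot), truck_at(t3,depot)}
  through step 2 (load(p5,t3,depot)): drop {in(p5,t3)}, keep {pkg_at(p4,depot), truck_at(t3,depot)}, require {pkg_at(p5,depot), truck_at(t3,depot)}
    → {pkg_at(p4,depot), pkg_at(p5,depot), truck_at(t3,depot)}
  through step 1 (drive(t3,whs2,depot)): drop {truck_at(t3,depot)}, keep {pkg_at(p4,depot), pkg_at(p5,depot)}, require {truck_at(t3,whs2)}
    → {pkg_at(p4,depot), pkg_at(p5,depot), truck_at(t3,whs2)}

== RESULT ==
["pkg_at(p4,depot)", "pkg_at(p5,depot)", "truck_at(t3,whs2)"]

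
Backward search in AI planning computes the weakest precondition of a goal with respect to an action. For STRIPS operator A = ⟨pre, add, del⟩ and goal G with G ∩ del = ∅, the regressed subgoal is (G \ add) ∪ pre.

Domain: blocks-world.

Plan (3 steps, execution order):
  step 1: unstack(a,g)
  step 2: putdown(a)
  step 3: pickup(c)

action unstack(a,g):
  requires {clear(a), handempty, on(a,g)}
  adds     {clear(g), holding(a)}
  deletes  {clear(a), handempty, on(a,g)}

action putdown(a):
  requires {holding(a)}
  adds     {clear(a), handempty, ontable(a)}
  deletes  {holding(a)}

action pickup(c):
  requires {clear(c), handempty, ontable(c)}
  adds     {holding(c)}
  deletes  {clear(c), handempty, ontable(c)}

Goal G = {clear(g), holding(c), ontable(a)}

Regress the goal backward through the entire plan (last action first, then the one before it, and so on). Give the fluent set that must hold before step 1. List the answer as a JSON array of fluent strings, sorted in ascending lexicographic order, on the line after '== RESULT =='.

Regress step by step:
  through step 3 (pickup(c)): drop {holding(c)}, keep {clear(g), ontable(a)}, require {clear(c), handempty, ontable(c)}
    → {clear(c), clear(g), handempty, ontable(a), ontable(c)}
  through step 2 (putdown(a)): drop {handempty, ontable(a)}, keep {clear(c), clear(g), ontable(c)}, require {holding(a)}
    → {clear(c), clear(g), holding(a), ontable(c)}
  through step 1 (unstack(a,g)): drop {clear(g), holding(a)}, keep {clear(c), ontable(c)}, require {clear(a), handempty, on(a,g)}
    → {clear(a), clear(c), handempty, on(a,g), ontable(c)}

== RESULT ==
["clear(a)", "clear(c)", "handempty", "on(a,g)", "ontable(c)"]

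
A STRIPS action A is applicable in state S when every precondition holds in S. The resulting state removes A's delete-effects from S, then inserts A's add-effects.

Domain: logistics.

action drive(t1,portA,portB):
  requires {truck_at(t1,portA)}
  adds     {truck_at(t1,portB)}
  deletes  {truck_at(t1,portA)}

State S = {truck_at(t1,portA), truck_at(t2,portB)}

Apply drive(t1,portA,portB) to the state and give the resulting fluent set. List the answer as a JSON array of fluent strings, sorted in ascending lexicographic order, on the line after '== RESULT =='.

Compute (S \ del) ∪ add:
  pre ⊆ S: {truck_at(t1,portA)} ⊆ S  — applicable
  S \ del = {truck_at(t2,portB)}
  ∪ add   = {truck_at(t1,portB), truck_at(t2,portB)}

== RESULT ==
["truck_at(t1,portB)", "truck_at(t2,portB)"]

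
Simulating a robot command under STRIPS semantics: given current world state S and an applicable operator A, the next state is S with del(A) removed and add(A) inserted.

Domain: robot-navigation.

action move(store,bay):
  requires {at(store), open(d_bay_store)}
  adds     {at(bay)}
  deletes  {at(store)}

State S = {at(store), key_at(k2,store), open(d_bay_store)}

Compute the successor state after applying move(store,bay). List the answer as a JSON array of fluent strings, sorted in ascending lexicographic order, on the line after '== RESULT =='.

Compute (S \ del) ∪ add:
  pre ⊆ S: {at(store), open(d_bay_store)} ⊆ S  — applicable
  S \ del = {key_at(k2,store), open(d_bay_store)}
  ∪ add   = {at(bay), key_at(k2,store), open(d_bay_store)}

== RESULT ==
["at(bay)", "key_at(k2,store)", "open(d_bay_store)"]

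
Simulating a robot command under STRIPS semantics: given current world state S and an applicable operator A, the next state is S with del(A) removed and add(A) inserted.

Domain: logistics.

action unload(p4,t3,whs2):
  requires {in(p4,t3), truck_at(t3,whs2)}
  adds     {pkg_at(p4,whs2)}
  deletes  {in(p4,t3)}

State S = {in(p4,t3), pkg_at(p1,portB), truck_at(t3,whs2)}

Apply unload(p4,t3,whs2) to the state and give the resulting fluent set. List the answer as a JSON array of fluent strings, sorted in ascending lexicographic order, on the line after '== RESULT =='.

Compute (S \ del) ∪ add:
  pre ⊆ S: {in(p4,t3), truck_at(t3,whs2)} ⊆ S  — applicable
  S \ del = {pkg_at(p1,portB), truck_at(t3,whs2)}
  ∪ add   = {pkg_at(p1,portB), pkg_at(p4,whs2), truck_at(t3,whs2)}

== RESULT ==
["pkg_at(p1,portB)", "pkg_at(p4,whs2)", "truck_at(t3,whs2)"]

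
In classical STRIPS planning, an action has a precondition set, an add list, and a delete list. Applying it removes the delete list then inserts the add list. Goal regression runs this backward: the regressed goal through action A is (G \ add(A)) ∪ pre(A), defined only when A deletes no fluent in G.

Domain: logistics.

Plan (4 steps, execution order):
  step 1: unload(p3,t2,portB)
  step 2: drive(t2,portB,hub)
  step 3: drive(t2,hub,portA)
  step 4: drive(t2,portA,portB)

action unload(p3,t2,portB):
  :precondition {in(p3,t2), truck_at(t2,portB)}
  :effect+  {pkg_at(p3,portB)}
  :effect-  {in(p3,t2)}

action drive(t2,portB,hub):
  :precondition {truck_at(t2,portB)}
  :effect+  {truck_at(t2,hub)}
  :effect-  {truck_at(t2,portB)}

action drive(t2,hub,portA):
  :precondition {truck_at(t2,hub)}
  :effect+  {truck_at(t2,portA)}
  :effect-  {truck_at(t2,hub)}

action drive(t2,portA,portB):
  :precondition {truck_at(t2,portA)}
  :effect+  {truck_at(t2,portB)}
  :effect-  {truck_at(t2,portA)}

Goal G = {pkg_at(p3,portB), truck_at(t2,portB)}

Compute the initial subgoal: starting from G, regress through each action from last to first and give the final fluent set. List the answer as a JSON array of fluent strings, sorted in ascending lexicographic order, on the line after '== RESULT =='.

Regress step by step:
  through step 4 (drive(t2,portA,portB)): drop {truck_at(t2,portB)}, keep {pkg_at(p3,portB)}, require {truck_at(t2,portA)}
    → {pkg_at(p3,portB), truck_at(t2,portA)}
  through step 3 (drive(t2,hub,portA)): drop {truck_at(t2,portA)}, keep {pkg_at(p3,portB)}, require {truck_at(t2,hub)}
    → {pkg_at(p3,portB), truck_at(t2,hub)}
  through step 2 (drive(t2,portB,hub)): drop {truck_at(t2,hub)}, keep {pkg_at(p3,portB)}, require {truck_at(t2,portB)}
    → {pkg_at(p3,portB), truck_at(t2,portB)}
  through step 1 (unload(p3,t2,portB)): drop {pkg_at(p3,portB)}, keep {truck_at(t2,portB)}, require {in(p3,t2), truck_at(t2,portB)}
    → {in(p3,t2), truck_at(t2,portB)}

== RESULT ==
["in(p3,t2)", "truck_at(t2,portB)"]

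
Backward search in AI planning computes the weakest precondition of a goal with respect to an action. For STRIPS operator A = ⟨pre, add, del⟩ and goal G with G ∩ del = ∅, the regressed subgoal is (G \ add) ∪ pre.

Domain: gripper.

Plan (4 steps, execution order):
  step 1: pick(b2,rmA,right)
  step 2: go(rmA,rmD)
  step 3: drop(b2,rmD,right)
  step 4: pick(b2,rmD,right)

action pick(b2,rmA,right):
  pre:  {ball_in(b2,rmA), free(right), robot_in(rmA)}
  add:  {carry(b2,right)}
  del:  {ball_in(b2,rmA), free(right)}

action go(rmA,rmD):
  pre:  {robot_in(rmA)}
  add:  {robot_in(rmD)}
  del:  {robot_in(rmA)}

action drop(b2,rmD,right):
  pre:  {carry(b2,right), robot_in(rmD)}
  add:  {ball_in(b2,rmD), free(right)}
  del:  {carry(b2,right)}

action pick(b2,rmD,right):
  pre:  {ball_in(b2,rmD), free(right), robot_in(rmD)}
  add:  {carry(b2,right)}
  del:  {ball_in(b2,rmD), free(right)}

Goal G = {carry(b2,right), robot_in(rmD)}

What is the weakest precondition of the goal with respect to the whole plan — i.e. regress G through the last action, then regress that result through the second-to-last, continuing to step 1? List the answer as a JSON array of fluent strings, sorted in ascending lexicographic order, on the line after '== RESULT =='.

Work backward from the goal:
  through step 4 (pick(b2,rmD,right)): drop {carry(b2,right)}, keep {robot_in(rmD)}, require {ball_in(b2,rmD), free(right), robot_in(rmD)}
    → {ball_in(b2,rmD), free(right), robot_in(rmD)}
  through step 3 (drop(b2,rmD,right)): drop {ball_in(b2,rmD), free(right)}, keep {robot_in(rmD)}, require {carry(b2,right), robot_in(rmD)}
    → {carry(b2,right), robot_in(rmD)}
  through step 2 (go(rmA,rmD)): drop {robot_in(rmD)}, keep {carry(b2,right)}, require {robot_in(rmA)}
    → {carry(b2,right), robot_in(rmA)}
  through step 1 (pick(b2,rmA,right)): drop {carry(b2,right)}, keep {robot_in(rmA)}, require {ball_in(b2,rmA), free(right), robot_in(rmA)}
    → {ball_in(b2,rmA), free(right), robot_in(rmA)}

== RESULT ==
["ball_in(b2,rmA)", "free(right)", "robot_in(rmA)"]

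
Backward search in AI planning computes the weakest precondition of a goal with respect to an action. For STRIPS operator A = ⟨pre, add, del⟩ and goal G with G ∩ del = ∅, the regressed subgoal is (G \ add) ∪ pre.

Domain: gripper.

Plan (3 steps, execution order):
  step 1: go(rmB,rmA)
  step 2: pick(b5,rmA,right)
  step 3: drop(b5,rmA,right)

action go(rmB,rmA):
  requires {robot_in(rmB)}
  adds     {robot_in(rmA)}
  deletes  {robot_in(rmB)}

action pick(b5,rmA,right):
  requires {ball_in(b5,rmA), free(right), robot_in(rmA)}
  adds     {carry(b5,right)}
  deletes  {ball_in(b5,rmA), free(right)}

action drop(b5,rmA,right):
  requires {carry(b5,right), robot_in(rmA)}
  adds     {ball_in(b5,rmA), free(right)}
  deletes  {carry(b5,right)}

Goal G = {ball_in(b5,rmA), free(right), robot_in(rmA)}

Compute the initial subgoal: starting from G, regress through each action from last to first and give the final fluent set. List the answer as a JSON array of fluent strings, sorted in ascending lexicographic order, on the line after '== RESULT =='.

Regress step by step:
  through step 3 (drop(b5,rmA,right)): drop {ball_in(b5,rmA), free(right)}, keep {robot_in(rmA)}, require {carry(b5,right), robot_in(rmA)}
    → {carry(b5,right), robot_in(rmA)}
  through step 2 (pick(b5,rmA,right)): drop {carry(b5,right)}, keep {robot_in(rmA)}, require {ball_in(b5,rmA), free(right), robot_in(rmA)}
    → {ball_in(b5,rmA), free(right), robot_in(rmA)}
  through step 1 (go(rmB,rmA)): drop {robot_in(rmA)}, keep {ball_in(b5,rmA), free(right)}, require {robot_in(rmB)}
    → {ball_in(b5,rmA), free(right), robot_in(rmB)}

== RESULT ==
["ball_in(b5,rmA)", "free(right)", "robot_in(rmB)"]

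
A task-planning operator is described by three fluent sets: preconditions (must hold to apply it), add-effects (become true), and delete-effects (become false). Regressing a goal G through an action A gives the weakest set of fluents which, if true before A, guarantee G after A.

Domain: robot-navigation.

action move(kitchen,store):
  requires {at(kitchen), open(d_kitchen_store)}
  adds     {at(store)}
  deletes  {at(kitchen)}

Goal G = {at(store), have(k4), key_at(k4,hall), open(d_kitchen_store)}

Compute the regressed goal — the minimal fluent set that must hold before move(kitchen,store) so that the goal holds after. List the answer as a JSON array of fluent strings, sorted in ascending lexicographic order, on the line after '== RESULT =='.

Regress:
  G ∩ del = {}  (empty — regression defined)
  G \ add = {at(store), have(k4), key_at(k4,hall), open(d_kitchen_store)} \ {at(store)} = {have(k4), key_at(k4,hall), open(d_kitchen_store)}
  ∪ pre   = {have(k4), key_at(k4,hall), open(d_kitchen_store)} ∪ {at(kitchen), open(d_kitchen_store)}
          = {at(kitchen), have(k4), key_at(k4,hall), open(d_kitchen_store)}

== RESULT ==
["at(kitchen)", "have(k4)", "key_at(k4,hall)", "open(d_kitchen_store)"]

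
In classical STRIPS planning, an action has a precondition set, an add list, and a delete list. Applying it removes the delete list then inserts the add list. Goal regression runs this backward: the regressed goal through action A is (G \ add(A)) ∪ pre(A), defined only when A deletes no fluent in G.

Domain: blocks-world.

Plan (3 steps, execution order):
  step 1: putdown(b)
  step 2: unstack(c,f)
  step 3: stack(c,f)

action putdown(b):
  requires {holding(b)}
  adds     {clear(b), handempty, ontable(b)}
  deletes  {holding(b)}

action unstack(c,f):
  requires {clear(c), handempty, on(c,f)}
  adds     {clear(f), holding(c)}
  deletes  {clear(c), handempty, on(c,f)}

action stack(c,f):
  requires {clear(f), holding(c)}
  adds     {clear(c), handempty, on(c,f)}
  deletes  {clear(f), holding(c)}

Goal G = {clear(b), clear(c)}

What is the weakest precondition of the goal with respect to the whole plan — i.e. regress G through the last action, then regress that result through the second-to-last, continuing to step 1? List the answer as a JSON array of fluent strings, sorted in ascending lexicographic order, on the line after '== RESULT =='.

Regress step by step:
  through step 3 (stack(c,f)): drop {clear(c)}, keep {clear(b)}, require {clear(f), holding(c)}
    → {clear(b), clear(f), holding(c)}
  through step 2 (unstack(c,f)): drop {clear(f), holding(c)}, keep {clear(b)}, require {clear(c), handempty, on(c,f)}
    → {clear(b), clear(c), handempty, on(c,f)}
  through step 1 (putdown(b)): drop {clear(b), handempty}, keep {clear(c), on(c,f)}, require {holding(b)}
    → {clear(c), holding(b), on(c,f)}

== RESULT ==
["clear(c)", "holding(b)", "on(c,f)"]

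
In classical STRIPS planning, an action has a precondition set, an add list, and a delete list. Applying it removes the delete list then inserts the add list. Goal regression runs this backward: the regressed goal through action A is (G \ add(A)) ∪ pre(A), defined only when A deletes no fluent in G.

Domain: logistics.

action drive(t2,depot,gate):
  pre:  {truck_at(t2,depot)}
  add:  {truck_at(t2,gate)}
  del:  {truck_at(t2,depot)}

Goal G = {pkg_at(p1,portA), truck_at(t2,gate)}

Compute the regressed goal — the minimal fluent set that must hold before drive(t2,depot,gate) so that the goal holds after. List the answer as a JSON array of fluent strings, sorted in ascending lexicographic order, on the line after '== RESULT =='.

Compute (G \ add) ∪ pre:
  G ∩ del = {}  (empty — regression defined)
  G \ add = {pkg_at(p1,portA), truck_at(t2,gate)} \ {truck_at(t2,gate)} = {pkg_at(p1,portA)}
  ∪ pre   = {pkg_at(p1,portA)} ∪ {truck_at(t2,depot)}
          = {pkg_at(p1,portA), truck_at(t2,depot)}

== RESULT ==
["pkg_at(p1,portA)", "truck_at(t2,depot)"]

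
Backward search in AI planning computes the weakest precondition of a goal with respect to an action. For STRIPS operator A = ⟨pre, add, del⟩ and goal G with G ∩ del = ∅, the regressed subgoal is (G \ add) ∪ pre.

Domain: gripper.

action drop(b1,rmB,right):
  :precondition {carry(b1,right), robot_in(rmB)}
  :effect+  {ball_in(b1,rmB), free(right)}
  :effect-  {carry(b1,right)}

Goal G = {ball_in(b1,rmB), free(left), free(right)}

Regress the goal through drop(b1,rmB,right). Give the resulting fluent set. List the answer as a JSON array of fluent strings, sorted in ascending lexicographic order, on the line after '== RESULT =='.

Compute (G \ add) ∪ pre:
  G ∩ del = {}  (empty — regression defined)
  G \ add = {ball_in(b1,rmB), free(left), free(right)} \ {ball_in(b1,rmB), free(right)} = {free(left)}
  ∪ pre   = {free(left)} ∪ {carry(b1,right), robot_in(rmB)}
          = {carry(b1,right), free(left), robot_in(rmB)}

== RESULT ==
["carry(b1,right)", "free(left)", "robot_in(rmB)"]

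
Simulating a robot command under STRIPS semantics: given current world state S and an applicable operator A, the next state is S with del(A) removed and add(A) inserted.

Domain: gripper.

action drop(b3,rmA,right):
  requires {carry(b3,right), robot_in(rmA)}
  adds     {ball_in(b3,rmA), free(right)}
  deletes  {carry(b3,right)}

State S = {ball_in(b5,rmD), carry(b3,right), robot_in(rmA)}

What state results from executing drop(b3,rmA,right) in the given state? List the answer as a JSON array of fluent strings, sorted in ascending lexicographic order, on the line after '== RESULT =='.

Progress:
  pre ⊆ S: {carry(b3,right), robot_in(rmA)} ⊆ S  — applicable
  S \ del = {ball_in(b5,rmD), robot_in(rmA)}
  ∪ add   = {ball_in(b3,rmA), ball_in(b5,rmD), free(right), robot_in(rmA)}

== RESULT ==
["ball_in(b3,rmA)", "ball_in(b5,rmD)", "free(right)", "robot_in(rmA)"]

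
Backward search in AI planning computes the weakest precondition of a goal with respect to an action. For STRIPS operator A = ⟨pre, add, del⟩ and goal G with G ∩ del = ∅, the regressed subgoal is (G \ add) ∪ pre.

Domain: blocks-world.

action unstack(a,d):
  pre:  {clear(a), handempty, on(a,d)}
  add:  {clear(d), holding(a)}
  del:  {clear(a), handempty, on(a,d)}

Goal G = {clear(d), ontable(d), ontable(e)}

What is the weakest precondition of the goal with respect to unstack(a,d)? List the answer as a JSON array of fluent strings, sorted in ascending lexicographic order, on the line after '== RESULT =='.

Compute (G \ add) ∪ pre:
  G ∩ del = {}  (empty — regression defined)
  G \ add = {clear(d), ontable(d), ontable(e)} \ {clear(d), holding(a)} = {ontable(d), ontable(e)}
  ∪ pre   = {ontable(d), ontable(e)} ∪ {clear(a), handempty, on(a,d)}
          = {clear(a), handempty, on(a,d), ontable(d), ontable(e)}

== RESULT ==
["clear(a)", "handempty", "on(a,d)", "ontable(d)", "ontable(e)"]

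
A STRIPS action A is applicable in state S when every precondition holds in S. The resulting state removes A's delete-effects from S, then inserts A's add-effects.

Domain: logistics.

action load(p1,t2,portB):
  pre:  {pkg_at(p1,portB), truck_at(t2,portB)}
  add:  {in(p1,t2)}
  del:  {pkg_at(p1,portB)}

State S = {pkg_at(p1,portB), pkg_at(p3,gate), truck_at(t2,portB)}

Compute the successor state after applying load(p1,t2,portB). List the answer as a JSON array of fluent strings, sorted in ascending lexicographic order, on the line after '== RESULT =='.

Compute (S \ del) ∪ add:
  pre ⊆ S: {pkg_at(p1,portB), truck_at(t2,portB)} ⊆ S  — applicable
  S \ del = {pkg_at(p3,gate), truck_at(t2,portB)}
  ∪ add   = {in(p1,t2), pkg_at(p3,gate), truck_at(t2,portB)}

== RESULT ==
["in(p1,t2)", "pkg_at(p3,gate)", "truck_at(t2,portB)"]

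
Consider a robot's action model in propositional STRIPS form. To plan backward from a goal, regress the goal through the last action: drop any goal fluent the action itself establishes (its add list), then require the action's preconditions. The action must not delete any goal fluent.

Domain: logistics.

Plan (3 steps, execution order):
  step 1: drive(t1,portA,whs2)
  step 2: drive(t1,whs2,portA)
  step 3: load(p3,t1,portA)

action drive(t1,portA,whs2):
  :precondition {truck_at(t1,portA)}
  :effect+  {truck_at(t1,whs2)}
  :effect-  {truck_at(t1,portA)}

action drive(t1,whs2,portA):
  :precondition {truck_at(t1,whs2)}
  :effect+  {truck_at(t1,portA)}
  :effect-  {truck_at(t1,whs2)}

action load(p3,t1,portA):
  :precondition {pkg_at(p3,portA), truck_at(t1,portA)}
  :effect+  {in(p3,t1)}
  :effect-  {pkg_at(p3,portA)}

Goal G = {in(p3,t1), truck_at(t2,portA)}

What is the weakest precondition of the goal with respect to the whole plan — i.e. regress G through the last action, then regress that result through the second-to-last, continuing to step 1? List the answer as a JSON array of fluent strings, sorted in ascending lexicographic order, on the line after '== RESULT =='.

Regress step by step:
  through step 3 (load(p3,t1,portA)): drop {in(p3,t1)}, keep {truck_at(t2,portA)}, require {pkg_at(p3,portA), truck_at(t1,portA)}
    → {pkg_at(p3,portA), truck_at(t1,portA), truck_at(t2,portA)}
  through step 2 (drive(t1,whs2,portA)): drop {truck_at(t1,portA)}, keep {pkg_at(p3,portA), truck_at(t2,portA)}, require {truck_at(t1,whs2)}
    → {pkg_at(p3,portA), truck_at(t1,whs2), truck_at(t2,portA)}
  through step 1 (drive(t1,portA,whs2)): drop {truck_at(t1,whs2)}, keep {pkg_at(p3,portA), truck_at(t2,portA)}, require {truck_at(t1,portA)}
    → {pkg_at(p3,portA), truck_at(t1,portA), truck_at(t2,portA)}

== RESULT ==
["pkg_at(p3,portA)", "truck_at(t1,portA)", "truck_at(t2,portA)"]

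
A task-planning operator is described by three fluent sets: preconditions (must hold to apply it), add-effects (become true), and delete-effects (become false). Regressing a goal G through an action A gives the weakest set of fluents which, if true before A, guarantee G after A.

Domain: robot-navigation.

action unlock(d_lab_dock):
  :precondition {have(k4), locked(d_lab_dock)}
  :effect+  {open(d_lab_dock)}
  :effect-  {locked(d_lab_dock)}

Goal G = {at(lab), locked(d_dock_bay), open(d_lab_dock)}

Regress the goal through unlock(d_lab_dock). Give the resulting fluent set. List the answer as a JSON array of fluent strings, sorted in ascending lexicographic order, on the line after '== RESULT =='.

Compute (G \ add) ∪ pre:
  G ∩ del = {}  (empty — regression defined)
  G \ add = {at(lab), locked(d_dock_bay), open(d_lab_dock)} \ {open(d_lab_dock)} = {at(lab), locked(d_dock_bay)}
  ∪ pre   = {at(lab), locked(d_dock_bay)} ∪ {have(k4), locked(d_lab_dock)}
          = {at(lab), have(k4), locked(d_dock_bay), locked(d_lab_dock)}

== RESULT ==
["at(lab)", "have(k4)", "locked(d_dock_bay)", "locked(d_lab_dock)"]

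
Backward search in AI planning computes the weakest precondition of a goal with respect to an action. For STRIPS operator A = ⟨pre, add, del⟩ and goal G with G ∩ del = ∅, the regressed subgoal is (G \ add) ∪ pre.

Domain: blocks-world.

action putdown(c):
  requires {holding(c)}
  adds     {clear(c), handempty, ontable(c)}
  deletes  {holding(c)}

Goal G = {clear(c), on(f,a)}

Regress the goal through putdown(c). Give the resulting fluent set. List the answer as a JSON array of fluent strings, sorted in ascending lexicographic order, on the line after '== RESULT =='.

Compute (G \ add) ∪ pre:
  G ∩ del = {}  (empty — regression defined)
  G \ add = {clear(c), on(f,a)} \ {clear(c), handempty, ontable(c)} = {on(f,a)}
  ∪ pre   = {on(f,a)} ∪ {holding(c)}
          = {holding(c), on(f,a)}

== RESULT ==
["holding(c)", "on(f,a)"]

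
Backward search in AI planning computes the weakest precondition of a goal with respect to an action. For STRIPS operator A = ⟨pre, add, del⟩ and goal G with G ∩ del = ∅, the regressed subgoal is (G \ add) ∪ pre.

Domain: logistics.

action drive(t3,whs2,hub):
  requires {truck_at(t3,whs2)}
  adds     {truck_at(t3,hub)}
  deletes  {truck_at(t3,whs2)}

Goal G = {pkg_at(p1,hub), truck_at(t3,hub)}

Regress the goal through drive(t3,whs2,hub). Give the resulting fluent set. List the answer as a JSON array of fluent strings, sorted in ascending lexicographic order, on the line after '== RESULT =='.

Compute (G \ add) ∪ pre:
  G ∩ del = {}  (empty — regression defined)
  G \ add = {pkg_at(p1,hub), truck_at(t3,hub)} \ {truck_at(t3,hub)} = {pkg_at(p1,hub)}
  ∪ pre   = {pkg_at(p1,hub)} ∪ {truck_at(t3,whs2)}
          = {pkg_at(p1,hub), truck_at(t3,whs2)}

== RESULT ==
["pkg_at(p1,hub)", "truck_at(t3,whs2)"]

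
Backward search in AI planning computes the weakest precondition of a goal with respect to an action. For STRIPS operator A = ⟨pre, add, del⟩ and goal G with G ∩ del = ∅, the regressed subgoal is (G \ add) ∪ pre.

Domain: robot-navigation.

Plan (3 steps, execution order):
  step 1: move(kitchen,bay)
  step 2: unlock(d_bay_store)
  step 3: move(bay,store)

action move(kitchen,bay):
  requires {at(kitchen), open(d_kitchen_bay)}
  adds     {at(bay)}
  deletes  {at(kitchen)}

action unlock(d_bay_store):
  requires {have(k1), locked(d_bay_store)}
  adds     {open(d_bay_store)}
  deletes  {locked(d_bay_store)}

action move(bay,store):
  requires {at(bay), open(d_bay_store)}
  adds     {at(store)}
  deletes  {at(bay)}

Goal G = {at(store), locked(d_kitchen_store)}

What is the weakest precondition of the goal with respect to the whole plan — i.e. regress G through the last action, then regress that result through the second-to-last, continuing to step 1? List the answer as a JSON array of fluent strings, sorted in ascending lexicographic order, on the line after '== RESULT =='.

Work backward from the goal:
  through step 3 (move(bay,store)): drop {at(store)}, keep {locked(d_kitchen_store)}, require {at(bay), open(d_bay_store)}
    → {at(bay), locked(d_kitchen_store), open(d_bay_store)}
  through step 2 (unlock(d_bay_store)): drop {open(d_bay_store)}, keep {at(bay), locked(d_kitchen_store)}, require {have(k1), locked(d_bay_store)}
    → {at(bay), have(k1), locked(d_bay_store), locked(d_kitchen_store)}
  through step 1 (move(kitchen,bay)): drop {at(bay)}, keep {have(k1), locked(d_bay_store), locked(d_kitchen_store)}, require {at(kitchen), open(d_kitchen_bay)}
    → {at(kitchen), have(k1), locked(d_bay_store), locked(d_kitchen_store), open(d_kitchen_bay)}

== RESULT ==
["at(kitchen)", "have(k1)", "locked(d_bay_store)", "locked(d_kitchen_store)", "open(d_kitchen_bay)"]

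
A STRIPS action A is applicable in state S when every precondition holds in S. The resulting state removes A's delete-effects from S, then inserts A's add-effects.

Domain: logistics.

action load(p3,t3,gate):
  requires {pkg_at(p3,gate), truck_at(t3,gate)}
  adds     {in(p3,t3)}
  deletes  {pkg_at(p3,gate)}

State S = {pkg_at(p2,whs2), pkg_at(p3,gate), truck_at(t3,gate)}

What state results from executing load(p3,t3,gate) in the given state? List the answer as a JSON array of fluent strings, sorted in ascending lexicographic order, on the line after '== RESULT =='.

Progress:
  pre ⊆ S: {pkg_at(p3,gate), truck_at(t3,gate)} ⊆ S  — applicable
  S \ del = {pkg_at(p2,whs2), truck_at(t3,gate)}
  ∪ add   = {in(p3,t3), pkg_at(p2,whs2), truck_at(t3,gate)}

== RESULT ==
["in(p3,t3)", "pkg_at(p2,whs2)", "truck_at(t3,gate)"]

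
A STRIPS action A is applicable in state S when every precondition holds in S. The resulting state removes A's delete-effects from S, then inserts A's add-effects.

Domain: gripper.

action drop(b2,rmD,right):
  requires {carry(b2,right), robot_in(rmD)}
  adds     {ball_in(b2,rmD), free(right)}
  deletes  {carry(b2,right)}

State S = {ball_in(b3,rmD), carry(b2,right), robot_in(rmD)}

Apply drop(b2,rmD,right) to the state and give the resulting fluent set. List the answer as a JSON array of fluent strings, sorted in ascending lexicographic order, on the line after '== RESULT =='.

Progress:
  pre ⊆ S: {carry(b2,right), robot_in(rmD)} ⊆ S  — applicable
  S \ del = {ball_in(b3,rmD), robot_in(rmD)}
  ∪ add   = {ball_in(b2,rmD), ball_in(b3,rmD), free(right), robot_in(rmD)}

== RESULT ==
["ball_in(b2,rmD)", "ball_in(b3,rmD)", "free(right)", "robot_in(rmD)"]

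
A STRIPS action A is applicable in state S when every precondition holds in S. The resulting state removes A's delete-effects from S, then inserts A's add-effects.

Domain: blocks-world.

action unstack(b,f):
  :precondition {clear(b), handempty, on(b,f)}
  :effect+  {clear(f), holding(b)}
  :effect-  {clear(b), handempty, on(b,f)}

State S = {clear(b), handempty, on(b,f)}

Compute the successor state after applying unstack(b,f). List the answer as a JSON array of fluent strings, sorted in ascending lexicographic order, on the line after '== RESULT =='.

Progress:
  pre ⊆ S: {clear(b), handempty, on(b,f)} ⊆ S  — applicable
  S \ del = {}
  ∪ add   = {clear(f), holding(b)}

== RESULT ==
["clear(f)", "holding(b)"]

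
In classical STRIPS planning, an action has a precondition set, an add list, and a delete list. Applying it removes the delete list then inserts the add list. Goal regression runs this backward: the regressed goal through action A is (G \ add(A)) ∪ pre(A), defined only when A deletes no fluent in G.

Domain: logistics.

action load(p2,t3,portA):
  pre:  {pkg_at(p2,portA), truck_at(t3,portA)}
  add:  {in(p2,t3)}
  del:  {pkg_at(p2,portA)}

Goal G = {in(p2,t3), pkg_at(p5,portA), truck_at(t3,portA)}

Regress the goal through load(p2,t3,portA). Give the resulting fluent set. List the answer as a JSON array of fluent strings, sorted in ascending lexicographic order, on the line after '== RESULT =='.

Compute (G \ add) ∪ pre:
  G ∩ del = {}  (empty — regression defined)
  G \ add = {in(p2,t3), pkg_at(p5,portA), truck_at(t3,portA)} \ {in(p2,t3)} = {pkg_at(p5,portA), truck_at(t3,portA)}
  ∪ pre   = {pkg_at(p5,portA), truck_at(t3,portA)} ∪ {pkg_at(p2,portA), truck_at(t3,portA)}
          = {pkg_at(p2,portA), pkg_at(p5,portA), truck_at(t3,portA)}

== RESULT ==
["pkg_at(p2,portA)", "pkg_at(p5,portA)", "truck_at(t3,portA)"]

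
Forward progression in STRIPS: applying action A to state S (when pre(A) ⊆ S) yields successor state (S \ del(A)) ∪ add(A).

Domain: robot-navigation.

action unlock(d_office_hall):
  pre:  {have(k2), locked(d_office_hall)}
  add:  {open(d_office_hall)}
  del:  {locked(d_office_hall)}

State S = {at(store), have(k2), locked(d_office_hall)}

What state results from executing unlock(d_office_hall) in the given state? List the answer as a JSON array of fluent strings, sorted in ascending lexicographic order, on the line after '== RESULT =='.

Progress:
  pre ⊆ S: {have(k2), locked(d_office_hall)} ⊆ S  — applicable
  S \ del = {at(store), have(k2)}
  ∪ add   = {at(store), have(k2), open(d_office_hall)}

== RESULT ==
["at(store)", "have(k2)", "open(d_office_hall)"]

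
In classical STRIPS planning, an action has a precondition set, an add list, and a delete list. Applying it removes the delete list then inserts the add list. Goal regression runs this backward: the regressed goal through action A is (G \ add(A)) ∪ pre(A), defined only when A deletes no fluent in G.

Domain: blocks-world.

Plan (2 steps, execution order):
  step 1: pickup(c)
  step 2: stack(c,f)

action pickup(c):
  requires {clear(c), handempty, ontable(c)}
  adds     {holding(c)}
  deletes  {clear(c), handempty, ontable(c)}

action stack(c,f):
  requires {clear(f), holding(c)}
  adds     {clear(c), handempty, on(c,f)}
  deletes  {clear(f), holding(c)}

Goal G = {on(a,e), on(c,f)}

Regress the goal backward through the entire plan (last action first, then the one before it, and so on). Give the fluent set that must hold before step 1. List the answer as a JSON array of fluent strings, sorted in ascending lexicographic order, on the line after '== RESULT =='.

Work backward from the goal:
  through step 2 (stack(c,f)): drop {on(c,f)}, keep {on(a,e)}, require {clear(f), holding(c)}
    → {clear(f), holding(c), on(a,e)}
  through step 1 (pickup(c)): drop {holding(c)}, keep {clear(f), on(a,e)}, require {clear(c), handempty, ontable(c)}
    → {clear(c), clear(f), handempty, on(a,e), ontable(c)}

== RESULT ==
["clear(c)", "clear(f)", "handempty", "on(a,e)", "ontable(c)"]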